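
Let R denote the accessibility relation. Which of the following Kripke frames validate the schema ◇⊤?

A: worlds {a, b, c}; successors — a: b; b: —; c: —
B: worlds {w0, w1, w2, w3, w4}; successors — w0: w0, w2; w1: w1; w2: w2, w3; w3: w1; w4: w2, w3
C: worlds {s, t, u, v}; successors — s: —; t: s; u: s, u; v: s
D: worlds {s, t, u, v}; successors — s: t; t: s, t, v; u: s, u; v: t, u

Frame correspondent (Sahlqvist): ∀x ∃y Rxy — i.e. seriality.
A: fails — world b has no successor.
B: ✓.
C: fails — world s has no successor.
D: ✓.
Valid on: B, D.

B, D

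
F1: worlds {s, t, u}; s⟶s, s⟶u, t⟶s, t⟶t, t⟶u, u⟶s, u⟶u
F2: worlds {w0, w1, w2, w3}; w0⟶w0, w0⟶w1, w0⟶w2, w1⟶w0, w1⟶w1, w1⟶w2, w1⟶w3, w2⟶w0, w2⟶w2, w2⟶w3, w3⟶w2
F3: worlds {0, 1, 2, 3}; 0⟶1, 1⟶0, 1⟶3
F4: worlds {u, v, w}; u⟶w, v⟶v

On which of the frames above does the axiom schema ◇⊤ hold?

The schema corresponds to seriality: ∀x ∃y Rxy.
F1: condition met.
F2: condition met.
F3: fails — world 2 has no successor.
F4: fails — world w has no successor.

F1, F2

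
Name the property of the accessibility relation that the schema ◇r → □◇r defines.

Suppose ◇r→□◇r is valid. Take Rxy, Rxz and set V(r)={y}. Then ◇r at x, so □◇r at x, so ◇r at z, so some w with Rzw has r; w=y, i.e. Rzy. By symmetry of the argument, Ryz.

the Euclidean property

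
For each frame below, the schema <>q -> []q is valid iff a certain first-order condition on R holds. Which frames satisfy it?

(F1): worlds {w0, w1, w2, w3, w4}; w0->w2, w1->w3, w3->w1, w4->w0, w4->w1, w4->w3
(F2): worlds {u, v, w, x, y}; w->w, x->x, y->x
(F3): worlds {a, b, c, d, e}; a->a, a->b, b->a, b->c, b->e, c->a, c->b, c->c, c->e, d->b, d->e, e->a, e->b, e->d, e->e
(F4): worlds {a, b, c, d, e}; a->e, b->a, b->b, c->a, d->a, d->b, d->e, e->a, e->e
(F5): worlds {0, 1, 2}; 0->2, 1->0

(F2), (F5)

The schema corresponds to partial functionality: forall x forall y forall z (Rxy & Rxz -> y = z).
(F1): fails — w4 sees both w0 and w1.
(F2): condition met.
(F3): fails — a sees both a and b.
(F4): fails — b sees both a and b.
(F5): condition met.
Valid on: (F2), (F5).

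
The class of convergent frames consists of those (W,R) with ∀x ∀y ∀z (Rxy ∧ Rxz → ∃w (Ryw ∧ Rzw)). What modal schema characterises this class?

◇□q → □◇q

A defining formula is ◇□q → □◇q (the .2 axiom).
Suppose ◇□q→□◇q is valid. Take Rxy, Rxz and set V(q)={w : Ryw}. Then □q at y so ◇□q at x, so □◇q at x, so ◇q at z, giving w with Rzw and Ryw.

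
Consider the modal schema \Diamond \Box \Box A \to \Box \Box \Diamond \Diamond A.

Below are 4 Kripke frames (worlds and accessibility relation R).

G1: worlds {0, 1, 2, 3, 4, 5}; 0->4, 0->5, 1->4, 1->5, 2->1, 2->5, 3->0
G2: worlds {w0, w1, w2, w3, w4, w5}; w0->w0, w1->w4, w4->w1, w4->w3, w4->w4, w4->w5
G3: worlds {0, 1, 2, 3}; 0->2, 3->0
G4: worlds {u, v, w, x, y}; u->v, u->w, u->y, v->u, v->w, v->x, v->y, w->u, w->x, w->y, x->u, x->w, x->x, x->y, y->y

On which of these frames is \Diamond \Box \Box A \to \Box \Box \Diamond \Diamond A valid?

This is the axiom for a generalized confluence (Geach) condition; its first-order frame correspondent is \forall x \forall y \forall z ((xRy \wedge x R^2 z) \to \exists w (y R^2 w \wedge z R^2 w)).
G1: fails — 2R1, 2R²4 but no w with 1R²w and 4R²w.
G2: fails — w1Rw4, w1R²w3 but no w with w4R²w and w3R²w.
G3: fails — 3R0, 3R²2 but no w with 0R²w and 2R²w.
G4: satisfies the condition.
Valid on: G4.

G4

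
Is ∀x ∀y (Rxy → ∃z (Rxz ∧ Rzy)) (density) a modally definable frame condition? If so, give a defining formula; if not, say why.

Yes, by □□r → □r

Yes: it is density, defined by the C4 schema □□r → □r.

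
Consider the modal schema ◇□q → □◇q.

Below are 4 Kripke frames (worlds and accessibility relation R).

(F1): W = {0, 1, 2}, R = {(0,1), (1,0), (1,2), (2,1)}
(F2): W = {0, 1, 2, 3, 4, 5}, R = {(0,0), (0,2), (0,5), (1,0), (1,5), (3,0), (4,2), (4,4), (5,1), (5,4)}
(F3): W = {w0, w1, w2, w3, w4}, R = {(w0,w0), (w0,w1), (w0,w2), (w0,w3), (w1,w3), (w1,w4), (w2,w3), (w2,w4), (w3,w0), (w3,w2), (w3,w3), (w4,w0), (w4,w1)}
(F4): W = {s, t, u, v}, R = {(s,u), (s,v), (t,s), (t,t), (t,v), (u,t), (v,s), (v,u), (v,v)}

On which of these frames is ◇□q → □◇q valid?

(F1), (F3)

This is the axiom for convergence; its first-order frame correspondent is ∀x ∀y ∀z (Rxy ∧ Rxz → ∃w (Ryw ∧ Rzw)).
(F1): satisfies the condition.
(F2): fails — R00 and R02 but 0 and 2 have no common successor.
(F3): satisfies the condition.
(F4): fails — Rsv and Rsu but v and u have no common successor.
Valid on: (F1), (F3).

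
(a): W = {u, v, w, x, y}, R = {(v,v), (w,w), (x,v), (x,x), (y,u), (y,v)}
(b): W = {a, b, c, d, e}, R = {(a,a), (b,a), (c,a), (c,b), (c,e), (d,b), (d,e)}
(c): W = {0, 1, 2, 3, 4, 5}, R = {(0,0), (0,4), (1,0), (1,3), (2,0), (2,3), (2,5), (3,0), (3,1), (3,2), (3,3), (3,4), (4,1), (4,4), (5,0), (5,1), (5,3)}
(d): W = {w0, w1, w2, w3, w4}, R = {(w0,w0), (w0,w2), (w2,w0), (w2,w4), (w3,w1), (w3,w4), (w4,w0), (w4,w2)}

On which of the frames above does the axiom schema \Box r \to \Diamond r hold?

The schema corresponds to seriality: \forall x \exists y Rxy.
(a): fails — world u has no successor.
(b): fails — world e has no successor.
(c): ✓.
(d): fails — world w1 has no successor.
Valid on: (c).

(c)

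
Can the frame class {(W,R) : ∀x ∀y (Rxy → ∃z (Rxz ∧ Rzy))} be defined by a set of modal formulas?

Yes — defined by □□q → □q

This is a Sahlqvist condition; the C4 axiom □□q → □q defines it.
Suppose □□q→□q is valid. Take Rxy and set V(q)={w : xR²w}. Then □□q at x, so □q at x, so q at y, i.e. ∃z(Rxz∧Rzy).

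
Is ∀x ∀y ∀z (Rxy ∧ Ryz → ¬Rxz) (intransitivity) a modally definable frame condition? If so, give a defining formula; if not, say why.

Modal frame validity is preserved under surjective bounded morphisms.
The 7-cycle (worlds w0,w1,w2,w3,w4,w5,w6 with w0→w1→w2→w3→w4→w5→w6→w0) is intransitive. Mapping every world to a single reflexive point • is a surjective bounded morphism; the reflexive point is not intransitive (R••∧R•• but R••).
So no modal formula (or set of formulas) defines exactly the intransitive frames.

Not definable by any modal formula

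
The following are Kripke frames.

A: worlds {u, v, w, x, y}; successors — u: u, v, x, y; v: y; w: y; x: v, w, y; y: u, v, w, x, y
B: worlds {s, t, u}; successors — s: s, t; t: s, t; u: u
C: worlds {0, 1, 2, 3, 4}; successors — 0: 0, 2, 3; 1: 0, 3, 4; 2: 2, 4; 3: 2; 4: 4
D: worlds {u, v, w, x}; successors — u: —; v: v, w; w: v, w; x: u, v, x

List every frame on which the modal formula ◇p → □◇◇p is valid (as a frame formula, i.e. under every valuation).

A, B

The schema corresponds to a generalized confluence (Geach) condition: ∀x ∀y ∀z ((xRy ∧ xRz) → ∃w (y = w ∧ zR²w)).
A: satisfies the condition.
B: satisfies the condition.
C: fails — 0R0, 0R2 but no w with 0=w and 2R²w.
D: fails — xRu, xRu but no t with u=t and uR²t.
Valid on: A, B.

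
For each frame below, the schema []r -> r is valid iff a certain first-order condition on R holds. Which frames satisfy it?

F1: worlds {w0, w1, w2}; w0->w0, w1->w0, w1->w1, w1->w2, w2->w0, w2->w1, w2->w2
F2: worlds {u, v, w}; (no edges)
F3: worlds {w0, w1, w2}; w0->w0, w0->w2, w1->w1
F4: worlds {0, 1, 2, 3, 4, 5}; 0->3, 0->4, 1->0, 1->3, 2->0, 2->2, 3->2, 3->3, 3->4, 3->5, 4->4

Frame correspondent (Sahlqvist): forall x Rxx — i.e. reflexivity.
F1: holds.
F2: fails — world u does not see itself.
F3: fails — world w2 does not see itself.
F4: fails — world 0 does not see itself.
Valid on: F1.

F1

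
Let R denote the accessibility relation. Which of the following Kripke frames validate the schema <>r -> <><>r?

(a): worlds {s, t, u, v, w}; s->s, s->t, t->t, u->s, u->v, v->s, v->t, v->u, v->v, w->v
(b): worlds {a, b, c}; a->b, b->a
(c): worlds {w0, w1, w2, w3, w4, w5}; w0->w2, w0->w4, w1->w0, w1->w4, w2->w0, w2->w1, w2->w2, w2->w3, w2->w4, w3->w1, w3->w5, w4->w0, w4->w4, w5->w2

The schema corresponds to a generalized confluence (Geach) condition: forall x forall y (xRy -> exists w (y = w & x R^2 w)).
(a): satisfies the condition.
(b): fails — aRb but no w with b=w and aR²w.
(c): fails — w3Rw1 but no w with w1=w and w3R²w.

(a)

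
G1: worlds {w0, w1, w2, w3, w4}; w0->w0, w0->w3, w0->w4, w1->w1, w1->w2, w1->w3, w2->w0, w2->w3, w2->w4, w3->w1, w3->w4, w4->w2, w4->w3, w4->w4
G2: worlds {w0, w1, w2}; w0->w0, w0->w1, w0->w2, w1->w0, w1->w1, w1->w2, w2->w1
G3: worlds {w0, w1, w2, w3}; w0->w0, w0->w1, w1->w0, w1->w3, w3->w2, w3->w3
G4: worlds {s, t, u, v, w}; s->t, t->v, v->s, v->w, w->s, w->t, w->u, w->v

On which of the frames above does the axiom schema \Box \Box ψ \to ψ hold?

G1, G2

Frame correspondent (Sahlqvist): \forall x \exists w (x R^2 w \wedge x = w) — i.e. a generalized confluence (Geach) condition.
G1: condition met.
G2: condition met.
G3: fails — at w2 but no w with w2R²w and w2=w.
G4: fails — at s but no w* with sR²w* and s=w*.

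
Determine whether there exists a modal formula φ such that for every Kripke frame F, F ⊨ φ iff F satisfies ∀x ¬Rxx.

If a class were modally definable it would be closed under surjective bounded morphisms (Goldblatt–Thomason).
The 5-cycle (worlds w0,w1,w2,w3,w4 with w0→w1→w2→w3→w4→w0) is irreflexive, and the map sending every world to a single reflexive point • is a surjective bounded morphism (forth: every edge maps to (•,•); back: every world has a successor). So any modal formula valid on the 5-cycle is also valid on the reflexive point, which is not irreflexive.
So the class is not modally definable.

Not modally definable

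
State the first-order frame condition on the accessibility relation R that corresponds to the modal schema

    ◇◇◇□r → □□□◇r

∀x ∀y ∀z ((xR³y ∧ xR³z) → ∃w (yRw ∧ zRw))

This is a Sahlqvist (Geach-type) schema ◇^3□^1r → □^3◇^1r.
Minimal-valuation argument: fix x; take any y with xR^3y and any z with xR^3z. Set V(r) to the set of worlds R-reachable from y in exactly 1 step. Then □^1r holds at y, so the antecedent holds at x; validity forces ◇^1r at z, giving a w with zR^1w and yR^1w.
First-order correspondent: ∀x ∀y ∀z ((xR³y ∧ xR³z) → ∃w (yRw ∧ zRw)).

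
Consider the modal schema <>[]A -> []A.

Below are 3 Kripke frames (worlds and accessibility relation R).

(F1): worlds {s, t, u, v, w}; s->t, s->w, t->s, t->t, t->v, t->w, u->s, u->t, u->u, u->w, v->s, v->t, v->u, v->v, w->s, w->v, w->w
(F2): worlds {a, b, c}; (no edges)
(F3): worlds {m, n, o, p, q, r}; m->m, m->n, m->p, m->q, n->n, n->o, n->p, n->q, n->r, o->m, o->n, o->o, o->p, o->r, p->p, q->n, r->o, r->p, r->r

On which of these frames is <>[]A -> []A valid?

Frame correspondent (Sahlqvist): forall x forall y forall z (Rxy & Rxz -> Ryz) — i.e. the Euclidean property.
(F1): fails — Rsw and Rst but not Rwt.
(F2): ✓.
(F3): fails — Rmn and Rmm but not Rnm.
Valid on: (F2).

(F2)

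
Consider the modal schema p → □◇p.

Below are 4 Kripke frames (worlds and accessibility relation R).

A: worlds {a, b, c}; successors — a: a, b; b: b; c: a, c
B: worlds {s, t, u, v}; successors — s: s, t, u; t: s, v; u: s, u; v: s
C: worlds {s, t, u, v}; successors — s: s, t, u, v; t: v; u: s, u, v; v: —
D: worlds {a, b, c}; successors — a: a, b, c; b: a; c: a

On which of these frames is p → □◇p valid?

D

Frame correspondent (Sahlqvist): ∀x ∀y (Rxy → Ryx) — i.e. symmetry.
A: fails — Rab but not Rba.
B: fails — Rtv but not Rvt.
C: fails — Ruv but not Rvu.
D: holds.
Valid on: D.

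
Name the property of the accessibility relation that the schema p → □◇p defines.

This is the B axiom.
Its frame correspondent is symmetry — ∀x ∀y (Rxy → Ryx).

symmetry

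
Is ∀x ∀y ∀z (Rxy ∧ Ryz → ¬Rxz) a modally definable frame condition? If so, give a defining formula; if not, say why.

No — not modally definable

Any modally definable frame class is closed under surjective bounded morphisms.
The 7-cycle (worlds 0,1,2,3,4,5,6 with 0→1→2→3→4→5→6→0) is intransitive. Mapping every world to a single reflexive point • is a surjective bounded morphism; the reflexive point is not intransitive (R••∧R•• but R••).
So no modal formula (or set of formulas) defines exactly the intransitive frames.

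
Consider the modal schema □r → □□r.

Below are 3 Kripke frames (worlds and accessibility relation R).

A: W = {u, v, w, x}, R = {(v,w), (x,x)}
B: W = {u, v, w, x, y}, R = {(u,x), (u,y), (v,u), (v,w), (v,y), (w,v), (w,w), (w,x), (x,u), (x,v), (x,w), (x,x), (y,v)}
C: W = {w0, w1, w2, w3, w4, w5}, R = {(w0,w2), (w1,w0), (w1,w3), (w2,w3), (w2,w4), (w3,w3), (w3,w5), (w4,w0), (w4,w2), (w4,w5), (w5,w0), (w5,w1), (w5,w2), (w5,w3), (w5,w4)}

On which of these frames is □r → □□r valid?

This is the axiom for transitivity; its first-order frame correspondent is ∀x ∀y ∀z (Rxy ∧ Ryz → Rxz).
A: ✓.
B: fails — Rwx and Rxu but not Rwu.
C: fails — Rw1w0 and Rw0w2 but not Rw1w2.

A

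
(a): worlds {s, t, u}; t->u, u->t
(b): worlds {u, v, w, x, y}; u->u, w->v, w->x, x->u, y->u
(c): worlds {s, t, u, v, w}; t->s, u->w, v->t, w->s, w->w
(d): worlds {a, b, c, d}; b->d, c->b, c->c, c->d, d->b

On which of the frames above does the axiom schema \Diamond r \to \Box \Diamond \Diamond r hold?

(a)

Frame correspondent (Sahlqvist): \forall x \forall y \forall z ((xRy \wedge xRz) \to \exists w (y = w \wedge z R^2 w)) — i.e. a generalized confluence (Geach) condition.
(a): satisfies the condition.
(b): fails — wRv, wRv but no t with v=t and vR²t.
(c): fails — tRs, tRs but no w* with s=w* and sR²w*.
(d): fails — cRb, cRd but no w with b=w and dR²w.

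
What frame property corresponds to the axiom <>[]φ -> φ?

symmetry

This is frame-equivalent to φ → □◇φ (substitute ¬φ for φ and contrapose).
Suppose φ→□◇φ is valid. Take Rxy and set V(φ)={x}. Then φ at x, so □◇φ at x, so ◇φ at y, so some z with Ryz has φ; z=x, i.e. Ryx.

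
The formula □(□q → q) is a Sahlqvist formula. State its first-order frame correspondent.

Suppose □(□q→q) is valid. Take Rxy and set V(q)={w : Ryw}. Then at y, □q holds; since □(□q→q) at x, □q→q at y, so q at y, i.e. Ryy.
Conversely, any frame satisfying ∀x ∀y (Rxy → Ryy) validates the schema.
So the correspondent is shift-reflexivity.

Shift-reflexivity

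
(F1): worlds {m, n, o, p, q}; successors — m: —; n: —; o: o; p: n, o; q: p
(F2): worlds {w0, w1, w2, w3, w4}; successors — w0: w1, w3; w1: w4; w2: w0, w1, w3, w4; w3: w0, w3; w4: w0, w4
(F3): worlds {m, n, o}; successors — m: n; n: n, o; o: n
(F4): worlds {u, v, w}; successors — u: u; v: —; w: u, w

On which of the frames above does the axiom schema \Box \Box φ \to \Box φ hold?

(F3), (F4)

Frame correspondent (Sahlqvist): \forall x \forall y (Rxy \to \exists z (Rxz \wedge Rzy)) — i.e. density.
(F1): fails — Rpn but no z with Rpz and Rzn.
(F2): fails — Rw0w1 but no z with Rw0z and Rzw1.
(F3): holds.
(F4): holds.
Valid on: (F3), (F4).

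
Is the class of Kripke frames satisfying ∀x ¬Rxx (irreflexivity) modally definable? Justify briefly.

Any modally definable frame class is closed under surjective bounded morphisms.
The 3-cycle (worlds a,b,c with a→b→c→a) is irreflexive, and the map sending every world to a single reflexive point • is a surjective bounded morphism (forth: every edge maps to (•,•); back: every world has a successor). So any modal formula valid on the 3-cycle is also valid on the reflexive point, which is not irreflexive.
So no modal formula (or set of formulas) defines exactly the irreflexive frames.

No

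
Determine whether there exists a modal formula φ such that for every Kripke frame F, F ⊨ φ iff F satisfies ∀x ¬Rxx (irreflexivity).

Any modally definable frame class is closed under surjective bounded morphisms.
The 4-cycle (worlds w0,w1,w2,w3 with w0→w1→w2→w3→w0) is irreflexive, and the map sending every world to a single reflexive point • is a surjective bounded morphism (forth: every edge maps to (•,•); back: every world has a successor). So any modal formula valid on the 4-cycle is also valid on the reflexive point, which is not irreflexive.
So no modal formula (or set of formulas) defines exactly the irreflexive frames.

Not modally definable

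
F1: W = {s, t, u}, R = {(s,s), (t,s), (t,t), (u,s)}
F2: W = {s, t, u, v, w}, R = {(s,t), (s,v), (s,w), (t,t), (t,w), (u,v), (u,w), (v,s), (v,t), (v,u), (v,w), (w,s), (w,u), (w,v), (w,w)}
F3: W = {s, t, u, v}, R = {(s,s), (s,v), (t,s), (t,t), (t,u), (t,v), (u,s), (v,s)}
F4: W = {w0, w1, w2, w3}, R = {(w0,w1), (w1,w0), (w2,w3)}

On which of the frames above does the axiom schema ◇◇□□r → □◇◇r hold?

F1, F2, F3

This is the axiom for a generalized confluence (Geach) condition; its first-order frame correspondent is ∀x ∀y ∀z ((xR²y ∧ xRz) → ∃w (yR²w ∧ zR²w)).
F1: satisfies the condition.
F2: satisfies the condition.
F3: satisfies the condition.
F4: fails — w0R²w0, w0Rw1 but no w with w0R²w and w1R²w.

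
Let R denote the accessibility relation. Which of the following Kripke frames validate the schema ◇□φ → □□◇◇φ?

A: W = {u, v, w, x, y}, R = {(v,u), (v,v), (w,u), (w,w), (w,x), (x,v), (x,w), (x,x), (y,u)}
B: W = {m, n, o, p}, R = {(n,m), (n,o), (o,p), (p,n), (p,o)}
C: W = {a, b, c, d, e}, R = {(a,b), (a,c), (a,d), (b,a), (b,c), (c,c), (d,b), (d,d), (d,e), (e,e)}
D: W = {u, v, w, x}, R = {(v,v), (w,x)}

The schema corresponds to a generalized confluence (Geach) condition: ∀x ∀y ∀z ((xRy ∧ xR²z) → ∃w (yRw ∧ zR²w)).
A: fails — vRu, vR²u but no t with uRt and uR²t.
B: fails — nRm, nR²p but no w with mRw and pR²w.
C: fails — aRb, aR²e but no w with bRw and eR²w.
D: holds.
Valid on: D.

D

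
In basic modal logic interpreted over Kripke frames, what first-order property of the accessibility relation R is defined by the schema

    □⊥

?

Emptiness of R

This is the Ver axiom.
Its frame correspondent is emptiness of R — ∀x ∀y ¬Rxy.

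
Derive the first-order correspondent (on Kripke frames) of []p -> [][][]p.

forall x forall z (x R^3 z -> exists w (xRw & z = w))

This is a Sahlqvist (Geach-type) schema ◇^0□^1p → □^3◇^0p.
Minimal-valuation argument: fix x; take any y with xR^0y and any z with xR^3z. Set V(p) to the set of worlds R-reachable from y in exactly 1 step. Then □^1p holds at y, so the antecedent holds at x; validity forces ◇^0p at z, giving a w with zR^0w and yR^1w.
First-order correspondent: forall x forall z (x R^3 z -> exists w (xRw & z = w)).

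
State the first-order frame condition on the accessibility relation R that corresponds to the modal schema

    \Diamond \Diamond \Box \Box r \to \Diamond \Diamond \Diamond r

\forall x \forall y (x R^2 y \to \exists w (y R^2 w \wedge x R^3 w))

This is a Sahlqvist (Geach-type) schema ◇^2□^2r → □^0◇^3r.
First-order correspondent: \forall x \forall y (x R^2 y \to \exists w (y R^2 w \wedge x R^3 w)).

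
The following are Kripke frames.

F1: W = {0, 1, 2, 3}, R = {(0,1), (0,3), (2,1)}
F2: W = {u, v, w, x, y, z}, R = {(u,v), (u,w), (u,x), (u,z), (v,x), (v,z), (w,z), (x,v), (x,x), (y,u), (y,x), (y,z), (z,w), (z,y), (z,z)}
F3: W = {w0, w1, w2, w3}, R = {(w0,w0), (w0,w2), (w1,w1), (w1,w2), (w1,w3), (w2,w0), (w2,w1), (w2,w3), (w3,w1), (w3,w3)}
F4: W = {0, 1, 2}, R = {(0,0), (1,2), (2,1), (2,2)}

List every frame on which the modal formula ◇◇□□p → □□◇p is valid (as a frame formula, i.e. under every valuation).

F1, F3, F4

Frame correspondent (Sahlqvist): ∀x ∀y ∀z ((xR²y ∧ xR²z) → ∃w (yR²w ∧ zRw)) — i.e. a generalized confluence (Geach) condition.
F1: condition met.
F2: fails — uR²w, uR²x but no t with wR²t and xRt.
F3: condition met.
F4: condition met.
Valid on: F1, F3, F4.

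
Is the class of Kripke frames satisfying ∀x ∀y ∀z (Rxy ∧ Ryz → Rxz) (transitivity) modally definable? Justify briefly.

This is a Sahlqvist condition; the 4 axiom □q → □□q defines it.
Suppose □q→□□q is valid. Take Rxy, Ryz and set V(q)={w : Rxw}. Then □q at x, so □□q at x, so □q at y, so q at z, i.e. Rxz.

Definable; □q → □□q defines it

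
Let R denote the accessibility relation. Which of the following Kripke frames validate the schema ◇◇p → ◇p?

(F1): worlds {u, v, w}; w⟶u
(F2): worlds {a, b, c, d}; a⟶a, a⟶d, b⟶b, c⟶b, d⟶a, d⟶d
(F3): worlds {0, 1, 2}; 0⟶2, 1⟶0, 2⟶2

Frame correspondent (Sahlqvist): ∀x ∀y (xR²y → ∃w (y = w ∧ xRw)) — i.e. a generalized confluence (Geach) condition.
(F1): ✓.
(F2): ✓.
(F3): fails — 1R²2 but no w with 2=w and 1Rw.
Valid on: (F1), (F2).

(F1), (F2)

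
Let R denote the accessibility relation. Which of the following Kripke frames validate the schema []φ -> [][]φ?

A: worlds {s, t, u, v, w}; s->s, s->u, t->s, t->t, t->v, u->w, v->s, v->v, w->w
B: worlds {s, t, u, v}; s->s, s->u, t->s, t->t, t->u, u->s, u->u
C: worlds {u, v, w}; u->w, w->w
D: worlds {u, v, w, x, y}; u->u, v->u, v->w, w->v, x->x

B, C

The schema corresponds to transitivity: forall x forall y forall z (Rxy & Ryz -> Rxz).
A: fails — Rts and Rsu but not Rtu.
B: satisfies the condition.
C: satisfies the condition.
D: fails — Rvw and Rwv but not Rvv.
Valid on: B, C.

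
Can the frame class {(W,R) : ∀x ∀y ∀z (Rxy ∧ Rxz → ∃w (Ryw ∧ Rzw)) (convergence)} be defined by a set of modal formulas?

This is a Sahlqvist condition; the .2 axiom ◇□p → □◇p defines it.
Suppose ◇□p→□◇p is valid. Take Rxy, Rxz and set V(p)={w : Ryw}. Then □p at y so ◇□p at x, so □◇p at x, so ◇p at z, giving w with Rzw and Ryw.

Yes — defined by ◇□p → □◇p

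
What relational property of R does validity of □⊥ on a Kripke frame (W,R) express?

emptiness of R

□⊥ is valid iff no world has any successor (otherwise □⊥ fails at any world with one).
Conversely, any frame satisfying ∀x ∀y ¬Rxy validates the schema.
Frame condition: ∀x ∀y ¬Rxy.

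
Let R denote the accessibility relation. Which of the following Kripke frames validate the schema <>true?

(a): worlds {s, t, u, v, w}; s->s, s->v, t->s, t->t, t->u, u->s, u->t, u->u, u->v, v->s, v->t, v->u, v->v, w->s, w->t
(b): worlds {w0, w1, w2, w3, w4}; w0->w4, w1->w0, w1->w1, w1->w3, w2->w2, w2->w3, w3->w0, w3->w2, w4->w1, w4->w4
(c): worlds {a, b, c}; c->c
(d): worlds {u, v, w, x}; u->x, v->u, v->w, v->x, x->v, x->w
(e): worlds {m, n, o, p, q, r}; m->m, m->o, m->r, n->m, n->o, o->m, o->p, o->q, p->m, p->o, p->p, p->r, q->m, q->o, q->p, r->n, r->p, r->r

This is the axiom for seriality; its first-order frame correspondent is forall x exists y Rxy.
(a): holds.
(b): holds.
(c): fails — world a has no successor.
(d): fails — world w has no successor.
(e): holds.
Valid on: (a), (b), (e).

(a), (b), (e)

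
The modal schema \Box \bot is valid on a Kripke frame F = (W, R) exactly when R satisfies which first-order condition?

□⊥ is valid iff no world has any successor (otherwise □⊥ fails at any world with one).

emptiness of R: \forall x \forall y \neg Rxy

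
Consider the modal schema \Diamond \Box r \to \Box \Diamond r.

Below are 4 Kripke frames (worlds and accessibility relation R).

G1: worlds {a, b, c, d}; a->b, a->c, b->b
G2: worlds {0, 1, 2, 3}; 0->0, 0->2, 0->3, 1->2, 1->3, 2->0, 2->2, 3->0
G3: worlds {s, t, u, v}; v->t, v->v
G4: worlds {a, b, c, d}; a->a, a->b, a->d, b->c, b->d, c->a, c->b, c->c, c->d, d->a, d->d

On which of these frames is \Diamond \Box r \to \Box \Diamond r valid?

This is the axiom for convergence; its first-order frame correspondent is \forall x \forall y \forall z (Rxy \wedge Rxz \to \exists w (Ryw \wedge Rzw)).
G1: fails — Rac and Rac but c and c have no common successor.
G2: condition met.
G3: fails — Rvt and Rvt but t and t have no common successor.
G4: condition met.

G2, G4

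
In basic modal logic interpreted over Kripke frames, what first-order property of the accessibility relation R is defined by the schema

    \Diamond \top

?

seriality: \forall x \exists y Rxy

◇⊤ holds at w iff w has a successor, so frame-validity of ◇⊤ is exactly seriality. Equivalently via □φ → ◇φ:
Suppose □φ→◇φ is valid. At any x set V(φ)=W. Then □φ at x, so ◇φ at x, so x has a successor.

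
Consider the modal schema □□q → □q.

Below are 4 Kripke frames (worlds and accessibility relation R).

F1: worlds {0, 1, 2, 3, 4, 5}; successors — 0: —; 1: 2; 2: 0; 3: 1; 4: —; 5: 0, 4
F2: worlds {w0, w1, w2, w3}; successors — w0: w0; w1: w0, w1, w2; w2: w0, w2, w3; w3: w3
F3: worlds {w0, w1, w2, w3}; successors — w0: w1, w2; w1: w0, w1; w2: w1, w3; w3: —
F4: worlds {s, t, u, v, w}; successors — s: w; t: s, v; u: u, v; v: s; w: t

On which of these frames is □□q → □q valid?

The schema corresponds to density: ∀x ∀y (Rxy → ∃z (Rxz ∧ Rzy)).
F1: fails — R31 but no z with R3z and Rz1.
F2: holds.
F3: fails — Rw0w2 but no z with Rw0z and Rzw2.
F4: fails — Rwt but no z with Rwz and Rzt.

F2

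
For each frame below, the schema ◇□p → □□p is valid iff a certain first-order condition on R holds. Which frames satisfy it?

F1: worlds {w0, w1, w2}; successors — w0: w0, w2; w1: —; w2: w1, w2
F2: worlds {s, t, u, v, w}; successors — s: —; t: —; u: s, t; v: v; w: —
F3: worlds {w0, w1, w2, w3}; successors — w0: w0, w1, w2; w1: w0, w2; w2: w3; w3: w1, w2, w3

Frame correspondent (Sahlqvist): ∀x ∀y ∀z ((xRy ∧ xR²z) → ∃w (yRw ∧ z = w)) — i.e. a generalized confluence (Geach) condition.
F1: fails — w0Rw0, w0R²w1 but no w with w0Rw and w1=w.
F2: satisfies the condition.
F3: fails — w0Rw0, w0R²w3 but no w with w0Rw and w3=w.

F2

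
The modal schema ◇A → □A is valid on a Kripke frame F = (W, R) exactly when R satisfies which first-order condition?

partial functionality

Suppose ◇A→□A is valid. Take Rxy, Rxz and set V(A)={y}. Then ◇A at x, so □A at x, so A at z, i.e. z=y.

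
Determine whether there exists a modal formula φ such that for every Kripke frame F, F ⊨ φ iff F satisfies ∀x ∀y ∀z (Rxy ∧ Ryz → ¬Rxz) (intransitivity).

No

If a class were modally definable it would be closed under surjective bounded morphisms (Goldblatt–Thomason).
The 7-cycle (worlds 0,1,2,3,4,5,6 with 0→1→2→3→4→5→6→0) is intransitive. Mapping every world to a single reflexive point • is a surjective bounded morphism; the reflexive point is not intransitive (R••∧R•• but R••).
So the class is not modally definable.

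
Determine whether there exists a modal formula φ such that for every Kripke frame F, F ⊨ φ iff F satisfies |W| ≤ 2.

No — not modally definable

Modal frame validity is preserved under disjoint unions.
Any modal formula valid on each of 3 disjoint one-world frames is valid on their disjoint union (validity is preserved under disjoint unions). Each one-world frame has |W|=1≤2, but the union has |W|=3.
Hence having at most 2 worlds is not modally definable.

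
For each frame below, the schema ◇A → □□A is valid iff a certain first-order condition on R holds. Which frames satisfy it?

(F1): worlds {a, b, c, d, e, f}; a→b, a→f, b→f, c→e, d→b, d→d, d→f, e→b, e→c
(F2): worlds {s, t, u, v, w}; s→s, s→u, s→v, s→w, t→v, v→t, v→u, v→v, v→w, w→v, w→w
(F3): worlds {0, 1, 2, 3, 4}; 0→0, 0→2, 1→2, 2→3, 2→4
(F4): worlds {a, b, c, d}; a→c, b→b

(F4)

The schema corresponds to a generalized confluence (Geach) condition: ∀x ∀y ∀z ((xRy ∧ xR²z) → ∃w (y = w ∧ z = w)).
(F1): fails — aRb, aR²f but b ≠ f.
(F2): fails — sRs, sR²t but s ≠ t.
(F3): fails — 0R0, 0R²2 but 0 ≠ 2.
(F4): satisfies the condition.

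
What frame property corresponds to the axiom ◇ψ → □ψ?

partial functionality: ∀x ∀y ∀z (Rxy ∧ Rxz → y = z)

This is the CD axiom.
Its frame correspondent is partial functionality — ∀x ∀y ∀z (Rxy ∧ Rxz → y = z).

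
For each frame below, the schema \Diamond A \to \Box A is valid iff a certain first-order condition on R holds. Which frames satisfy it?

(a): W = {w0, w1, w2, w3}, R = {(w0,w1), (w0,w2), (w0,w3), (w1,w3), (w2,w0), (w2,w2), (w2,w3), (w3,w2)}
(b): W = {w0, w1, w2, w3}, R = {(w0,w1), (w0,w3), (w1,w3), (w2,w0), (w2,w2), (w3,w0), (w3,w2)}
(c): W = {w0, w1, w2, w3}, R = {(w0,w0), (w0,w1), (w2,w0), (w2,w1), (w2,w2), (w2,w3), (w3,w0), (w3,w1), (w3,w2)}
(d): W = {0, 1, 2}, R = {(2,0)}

Frame correspondent (Sahlqvist): \forall x \forall y \forall z (Rxy \wedge Rxz \to y = z) — i.e. partial functionality.
(a): fails — w0 sees both w1 and w2.
(b): fails — w0 sees both w1 and w3.
(c): fails — w0 sees both w0 and w1.
(d): satisfies the condition.
Valid on: (d).

(d)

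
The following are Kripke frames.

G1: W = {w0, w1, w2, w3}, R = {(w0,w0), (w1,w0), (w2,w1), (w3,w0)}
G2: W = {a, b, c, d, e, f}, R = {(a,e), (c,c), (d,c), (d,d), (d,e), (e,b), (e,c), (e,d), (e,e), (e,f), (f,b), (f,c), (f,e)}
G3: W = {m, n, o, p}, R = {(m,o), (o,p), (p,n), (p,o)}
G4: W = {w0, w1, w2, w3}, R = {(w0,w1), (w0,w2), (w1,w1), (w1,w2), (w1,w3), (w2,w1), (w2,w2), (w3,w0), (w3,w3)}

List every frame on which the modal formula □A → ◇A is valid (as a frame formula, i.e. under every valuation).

Frame correspondent (Sahlqvist): ∀x ∃y Rxy — i.e. seriality.
G1: holds.
G2: fails — world b has no successor.
G3: fails — world n has no successor.
G4: holds.
Valid on: G1, G4.

G1, G4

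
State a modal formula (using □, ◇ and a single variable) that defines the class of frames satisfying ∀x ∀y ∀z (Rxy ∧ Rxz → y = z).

This is partial functionality; the standard corresponding axiom is CD: ◇p → □p.
Suppose ◇p→□p is valid. Take Rxy, Rxz and set V(p)={y}. Then ◇p at x, so □p at x, so p at z, i.e. z=y.

◇p → □p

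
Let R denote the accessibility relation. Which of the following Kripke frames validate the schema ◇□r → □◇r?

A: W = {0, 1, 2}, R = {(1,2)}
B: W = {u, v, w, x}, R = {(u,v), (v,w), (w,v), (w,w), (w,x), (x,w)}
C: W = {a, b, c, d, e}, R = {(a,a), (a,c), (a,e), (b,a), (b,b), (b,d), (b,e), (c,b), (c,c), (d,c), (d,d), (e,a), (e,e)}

The schema corresponds to convergence: ∀x ∀y ∀z (Rxy ∧ Rxz → ∃w (Ryw ∧ Rzw)).
A: fails — R12 and R12 but 2 and 2 have no common successor.
B: holds.
C: fails — Rae and Rac but e and c have no common successor.

B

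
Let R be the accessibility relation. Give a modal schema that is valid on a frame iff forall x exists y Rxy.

□ψ → ◇ψ

The condition is seriality. The D schema □ψ → ◇ψ defines it.
Suppose □ψ→◇ψ is valid. At any x set V(ψ)=W. Then □ψ at x, so ◇ψ at x, so x has a successor.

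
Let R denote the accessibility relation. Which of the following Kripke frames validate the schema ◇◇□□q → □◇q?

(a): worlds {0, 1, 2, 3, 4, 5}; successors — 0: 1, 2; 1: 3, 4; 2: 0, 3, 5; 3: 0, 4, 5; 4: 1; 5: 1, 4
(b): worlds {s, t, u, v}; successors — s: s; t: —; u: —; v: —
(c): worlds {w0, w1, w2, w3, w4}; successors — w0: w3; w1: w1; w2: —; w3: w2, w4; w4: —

Frame correspondent (Sahlqvist): ∀x ∀y ∀z ((xR²y ∧ xRz) → ∃w (yR²w ∧ zRw)) — i.e. a generalized confluence (Geach) condition.
(a): fails — 0R²3, 0R2 but no w with 3R²w and 2Rw.
(b): satisfies the condition.
(c): fails — w0R²w2, w0Rw3 but no w with w2R²w and w3Rw.
Valid on: (b).

(b)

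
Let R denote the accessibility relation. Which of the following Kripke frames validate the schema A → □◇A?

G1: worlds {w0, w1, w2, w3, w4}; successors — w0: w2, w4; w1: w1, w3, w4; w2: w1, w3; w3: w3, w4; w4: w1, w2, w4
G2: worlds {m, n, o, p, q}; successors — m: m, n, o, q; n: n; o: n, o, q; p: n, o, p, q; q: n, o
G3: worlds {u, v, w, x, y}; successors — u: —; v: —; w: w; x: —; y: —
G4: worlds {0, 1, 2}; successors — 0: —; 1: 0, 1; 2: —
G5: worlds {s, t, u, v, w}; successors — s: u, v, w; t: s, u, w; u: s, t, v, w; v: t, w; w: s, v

G3

This is the axiom for symmetry; its first-order frame correspondent is ∀x ∀y (Rxy → Ryx).
G1: fails — Rw0w4 but not Rw4w0.
G2: fails — Ron but not Rno.
G3: holds.
G4: fails — R10 but not R01.
G5: fails — Ruv but not Rvu.
Valid on: G3.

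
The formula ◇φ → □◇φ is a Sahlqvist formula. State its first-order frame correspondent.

the Euclidean property

Suppose ◇φ→□◇φ is valid. Take Rxy, Rxz and set V(φ)={y}. Then ◇φ at x, so □◇φ at x, so ◇φ at z, so some w with Rzw has φ; w=y, i.e. Rzy. By symmetry of the argument, Ryz.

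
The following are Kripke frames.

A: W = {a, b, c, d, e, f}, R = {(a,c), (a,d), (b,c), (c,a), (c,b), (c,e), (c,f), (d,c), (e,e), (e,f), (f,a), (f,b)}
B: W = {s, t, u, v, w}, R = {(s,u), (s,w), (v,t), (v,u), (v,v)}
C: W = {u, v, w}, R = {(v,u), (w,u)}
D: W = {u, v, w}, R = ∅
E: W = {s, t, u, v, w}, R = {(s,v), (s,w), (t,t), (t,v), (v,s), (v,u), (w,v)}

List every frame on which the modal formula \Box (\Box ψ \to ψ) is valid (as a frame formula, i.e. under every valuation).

D

This is the axiom for shift-reflexivity; its first-order frame correspondent is \forall x \forall y (Rxy \to Ryy).
A: fails — Rbc but not Rcc.
B: fails — Rvt but not Rtt.
C: fails — Rvu but not Ruu.
D: satisfies the condition.
E: fails — Rtv but not Rvv.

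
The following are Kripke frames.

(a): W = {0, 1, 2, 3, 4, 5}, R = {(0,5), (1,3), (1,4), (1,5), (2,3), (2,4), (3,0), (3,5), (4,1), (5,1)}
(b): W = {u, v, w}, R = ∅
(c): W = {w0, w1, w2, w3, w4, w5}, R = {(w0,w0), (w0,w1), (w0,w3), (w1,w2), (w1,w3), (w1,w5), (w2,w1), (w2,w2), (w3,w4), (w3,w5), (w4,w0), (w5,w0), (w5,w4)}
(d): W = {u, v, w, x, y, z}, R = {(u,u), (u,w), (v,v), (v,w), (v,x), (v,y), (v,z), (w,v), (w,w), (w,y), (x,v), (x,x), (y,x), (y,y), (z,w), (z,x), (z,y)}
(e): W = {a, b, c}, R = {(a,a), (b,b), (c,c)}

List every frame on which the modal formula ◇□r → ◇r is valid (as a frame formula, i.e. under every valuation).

(b), (d), (e)

Frame correspondent (Sahlqvist): ∀x ∀y (xRy → ∃w (yRw ∧ xRw)) — i.e. a generalized confluence (Geach) condition.
(a): fails — 0R5 but no w with 5Rw and 0Rw.
(b): condition met.
(c): fails — w0Rw3 but no w with w3Rw and w0Rw.
(d): condition met.
(e): condition met.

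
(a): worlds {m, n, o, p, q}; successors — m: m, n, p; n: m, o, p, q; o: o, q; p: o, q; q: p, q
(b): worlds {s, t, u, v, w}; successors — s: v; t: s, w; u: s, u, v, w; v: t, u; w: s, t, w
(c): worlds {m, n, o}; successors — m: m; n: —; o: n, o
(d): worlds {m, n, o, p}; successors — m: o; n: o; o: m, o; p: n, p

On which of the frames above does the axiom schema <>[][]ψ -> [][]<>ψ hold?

Frame correspondent (Sahlqvist): forall x forall y forall z ((xRy & x R^2 z) -> exists w (y R^2 w & zRw)) — i.e. a generalized confluence (Geach) condition.
(a): satisfies the condition.
(b): fails — tRs, tR²s but no w* with sR²w* and sRw*.
(c): fails — oRn, oR²n but no w with nR²w and nRw.
(d): fails — pRn, pR²p but no w with nR²w and pRw.

(a)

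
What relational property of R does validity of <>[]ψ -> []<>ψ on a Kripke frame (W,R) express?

convergence

Suppose ◇□ψ→□◇ψ is valid. Take Rxy, Rxz and set V(ψ)={w : Ryw}. Then □ψ at y so ◇□ψ at x, so □◇ψ at x, so ◇ψ at z, giving w with Rzw and Ryw.
The converse is a direct semantic check.
Frame condition: forall x forall y forall z (Rxy & Rxz -> exists w (Ryw & Rzw)).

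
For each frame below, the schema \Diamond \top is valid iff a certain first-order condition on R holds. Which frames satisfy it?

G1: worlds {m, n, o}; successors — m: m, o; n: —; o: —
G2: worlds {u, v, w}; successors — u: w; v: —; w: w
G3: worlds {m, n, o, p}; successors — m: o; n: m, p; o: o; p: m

The schema corresponds to seriality: \forall x \exists y Rxy.
G1: fails — world n has no successor.
G2: fails — world v has no successor.
G3: holds.

G3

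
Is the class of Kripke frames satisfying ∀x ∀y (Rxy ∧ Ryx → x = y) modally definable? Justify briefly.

Modal frame validity is preserved under surjective bounded morphisms.
The 6-cycle (worlds 0,1,2,3,4,5 with 0→1→2→3→4→5→0) is antisymmetric. Sending even-indexed worlds to a and odd-indexed worlds to b is a surjective bounded morphism onto the two-world frame with a↔b, which is not antisymmetric.
Hence antisymmetry is not modally definable.

No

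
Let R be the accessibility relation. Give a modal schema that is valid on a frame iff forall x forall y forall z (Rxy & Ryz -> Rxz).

A defining formula is □ψ → □□ψ (the 4 axiom).

□ψ → □□ψ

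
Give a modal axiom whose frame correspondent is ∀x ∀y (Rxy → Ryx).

r → □◇r

The condition is symmetry. The B schema r → □◇r defines it.
Suppose r→□◇r is valid. Take Rxy and set V(r)={x}. Then r at x, so □◇r at x, so ◇r at y, so some z with Ryz has r; z=x, i.e. Ryx.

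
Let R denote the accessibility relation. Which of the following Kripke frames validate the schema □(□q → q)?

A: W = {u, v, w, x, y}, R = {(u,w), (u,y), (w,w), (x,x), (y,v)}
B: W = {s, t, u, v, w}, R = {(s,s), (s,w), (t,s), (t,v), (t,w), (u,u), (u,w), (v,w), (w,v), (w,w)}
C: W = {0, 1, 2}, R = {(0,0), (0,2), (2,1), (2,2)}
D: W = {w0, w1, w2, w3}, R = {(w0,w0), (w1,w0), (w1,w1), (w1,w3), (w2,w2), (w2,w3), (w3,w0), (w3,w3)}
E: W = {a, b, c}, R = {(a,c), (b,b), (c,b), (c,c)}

The schema corresponds to shift-reflexivity: ∀x ∀y (Rxy → Ryy).
A: fails — Ruy but not Ryy.
B: fails — Rtv but not Rvv.
C: fails — R21 but not R11.
D: condition met.
E: condition met.

D, E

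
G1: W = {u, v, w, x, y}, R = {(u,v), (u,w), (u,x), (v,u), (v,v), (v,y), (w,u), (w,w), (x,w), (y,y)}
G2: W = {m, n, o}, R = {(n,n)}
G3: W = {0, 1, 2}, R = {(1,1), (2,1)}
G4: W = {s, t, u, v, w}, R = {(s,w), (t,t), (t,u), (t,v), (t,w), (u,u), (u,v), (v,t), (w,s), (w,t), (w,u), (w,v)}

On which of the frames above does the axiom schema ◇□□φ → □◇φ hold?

This is the axiom for a generalized confluence (Geach) condition; its first-order frame correspondent is ∀x ∀y ∀z ((xRy ∧ xRz) → ∃w (yR²w ∧ zRw)).
G1: fails — vRy, vRu but no t with yR²t and uRt.
G2: ✓.
G3: ✓.
G4: fails — wRs, wRs but no w* with sR²w* and sRw*.
Valid on: G2, G3.

G2, G3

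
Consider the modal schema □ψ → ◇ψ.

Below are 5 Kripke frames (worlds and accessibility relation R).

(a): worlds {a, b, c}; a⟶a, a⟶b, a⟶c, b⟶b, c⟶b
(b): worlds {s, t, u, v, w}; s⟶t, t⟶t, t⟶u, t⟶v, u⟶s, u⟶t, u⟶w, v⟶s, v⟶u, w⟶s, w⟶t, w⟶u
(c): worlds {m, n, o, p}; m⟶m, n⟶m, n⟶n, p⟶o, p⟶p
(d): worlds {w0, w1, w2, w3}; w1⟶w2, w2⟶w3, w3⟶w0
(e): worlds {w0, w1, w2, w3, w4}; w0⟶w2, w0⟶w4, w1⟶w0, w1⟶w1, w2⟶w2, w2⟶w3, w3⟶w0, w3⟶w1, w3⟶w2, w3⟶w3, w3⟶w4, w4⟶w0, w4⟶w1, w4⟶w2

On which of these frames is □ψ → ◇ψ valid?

Frame correspondent (Sahlqvist): ∀x ∃y Rxy — i.e. seriality.
(a): holds.
(b): holds.
(c): fails — world o has no successor.
(d): fails — world w0 has no successor.
(e): holds.
Valid on: (a), (b), (e).

(a), (b), (e)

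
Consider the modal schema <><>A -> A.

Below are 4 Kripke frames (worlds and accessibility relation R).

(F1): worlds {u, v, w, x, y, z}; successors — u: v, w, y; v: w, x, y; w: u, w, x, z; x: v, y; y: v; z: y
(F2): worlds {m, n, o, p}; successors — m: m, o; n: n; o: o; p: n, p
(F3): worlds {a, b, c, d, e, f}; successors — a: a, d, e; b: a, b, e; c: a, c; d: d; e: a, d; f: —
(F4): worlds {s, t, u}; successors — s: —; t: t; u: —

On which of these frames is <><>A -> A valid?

(F4)

Frame correspondent (Sahlqvist): forall x forall y (x R^2 y -> exists w (y = w & x = w)) — i.e. a generalized confluence (Geach) condition.
(F1): fails — uR²v but v ≠ u.
(F2): fails — mR²o but o ≠ m.
(F3): fails — aR²d but d ≠ a.
(F4): condition met.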